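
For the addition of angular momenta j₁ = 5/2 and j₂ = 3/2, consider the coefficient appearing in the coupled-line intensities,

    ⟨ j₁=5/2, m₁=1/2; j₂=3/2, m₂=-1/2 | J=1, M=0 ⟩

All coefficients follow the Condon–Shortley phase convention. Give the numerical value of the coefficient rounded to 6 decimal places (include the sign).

√[3·3!2!0!/6! · 3!2!1!2!1!1!] = √(6/5)
  +(−1)^1/∏(1,2,1,0,1,0)! = -1/2  (running -1/2)
⟨..|..⟩ = √(6/5)·(-1/2) = -0.547723

-0.547723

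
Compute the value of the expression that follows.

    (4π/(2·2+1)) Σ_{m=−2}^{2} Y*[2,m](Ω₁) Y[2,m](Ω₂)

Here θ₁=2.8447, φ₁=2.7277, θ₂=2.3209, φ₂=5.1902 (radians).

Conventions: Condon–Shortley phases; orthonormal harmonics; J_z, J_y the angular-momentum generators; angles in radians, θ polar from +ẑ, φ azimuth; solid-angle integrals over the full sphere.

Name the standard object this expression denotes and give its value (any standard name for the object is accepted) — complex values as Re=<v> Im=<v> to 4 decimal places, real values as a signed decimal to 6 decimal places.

This sum is the spherical-harmonic addition theorem: it equals the Legendre polynomial P_l(cos γ) of the angle γ between the two directions.
Addition theorem: P_2(cos γ) = (4π/5) Σ_m Y*_{lm}(Ω₁) Y_{lm}(Ω₂), m = −2…2:
  [-2]  conj(Y_{2,-2})(Ω₁) = +0.022365-0.024346i ; Y_{2,-2}(Ω₂) = -0.119321+0.168855i ; Δ = +0.001442+0.006681i
  [-1]  conj(Y_{2,-1})(Ω₁) = +0.197873-0.086919i ; Y_{2,-1}(Ω₂) = -0.177181-0.342159i ; Δ = -0.064799-0.052303i
  [+0]  conj(Y_{2,0})(Ω₁) = +0.549804-0.000000i ; Y_{2,0}(Ω₂) = +0.124329+0.000000i ; Δ = +0.068356+0.000000i
  [+1]  conj(Y_{2,1})(Ω₁) = -0.197873-0.086919i ; Y_{2,1}(Ω₂) = +0.177181-0.342159i ; Δ = -0.064799+0.052303i
  [+2]  conj(Y_{2,2})(Ω₁) = +0.022365+0.024346i ; Y_{2,2}(Ω₂) = -0.119321-0.168855i ; Δ = +0.001442-0.006681i
Accumulated sum -0.058357+0.000000i; after 4π/(2l+1) scaling, -0.146668+0.000000i ⇒ P_2 = -0.146668

Legendre polynomial (addition theorem), -0.146668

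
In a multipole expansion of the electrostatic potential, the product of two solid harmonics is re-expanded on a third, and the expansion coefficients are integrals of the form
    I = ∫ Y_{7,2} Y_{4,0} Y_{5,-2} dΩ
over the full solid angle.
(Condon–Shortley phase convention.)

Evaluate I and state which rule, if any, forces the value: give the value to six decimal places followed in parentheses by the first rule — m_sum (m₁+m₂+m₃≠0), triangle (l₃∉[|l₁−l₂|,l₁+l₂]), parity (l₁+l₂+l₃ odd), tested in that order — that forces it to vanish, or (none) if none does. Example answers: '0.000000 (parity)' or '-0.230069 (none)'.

m-sum 0 ✓  L=16 even ✓  3≤5≤11 ✓
Π(2lᵢ+1) = 15×9×11 = 1485
triangle coeff Δ(7,4,5) = 1/6126120
Σ_t [2,4]: t=2:+1/69120 t=3:−1/20736 t=4:+1/69120 = -1/51840
(3j)²=280/21879 [(7 4 5; 0 0 0)], sign=+1
Σ_t [2,4]: t=2:+1/69120 t=3:−1/51840 t=4:+1/483840 = -1/362880
(3j)²=16/17017 [(7 4 5; 2 0 -2)], sign=+1
⇒ 4πI² = 9600/537251
I = (+1)√(9600/537251/(4π)) = 0.03770874
No selection rule forces the value: the integral is nonzero (none).

0.037709 (none)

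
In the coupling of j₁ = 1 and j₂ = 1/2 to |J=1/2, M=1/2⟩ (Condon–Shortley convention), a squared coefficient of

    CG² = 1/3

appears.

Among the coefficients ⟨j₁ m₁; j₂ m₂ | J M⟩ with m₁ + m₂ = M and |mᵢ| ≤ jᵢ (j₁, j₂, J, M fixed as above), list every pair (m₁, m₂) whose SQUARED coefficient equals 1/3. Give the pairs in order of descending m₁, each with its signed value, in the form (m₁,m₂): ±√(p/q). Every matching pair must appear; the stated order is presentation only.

(0,1/2): −√(1/3)

Admissible pairs with m₁+m₂ = M = 1/2: (0,1/2), (1,-1/2)
  (m₁,m₂)=(1,-1/2): CG² = 2/3, CG = +√(2/3)
  (m₁,m₂)=(0,1/2): CG² = 1/3, CG = −√(1/3)   ← matches the target
Pairs with CG² = 1/3: (0,1/2): −√(1/3)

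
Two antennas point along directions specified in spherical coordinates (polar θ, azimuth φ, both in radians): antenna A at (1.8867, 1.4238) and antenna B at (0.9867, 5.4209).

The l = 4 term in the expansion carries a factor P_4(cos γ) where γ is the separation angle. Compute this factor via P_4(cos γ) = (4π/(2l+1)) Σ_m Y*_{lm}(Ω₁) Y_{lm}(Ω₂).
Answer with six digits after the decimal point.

Expand P_4 via completeness: Σ_{m} conj(Y_{4,m}) at Ω₁ times Y_{4,m} at Ω₂ —
  term(m=-4) = -0.07439 + 0.02143j   from Y*(Ω₁)=0.30056 - 0.20037j, Y(Ω₂)=-0.20426 - 0.06488j
  term(m=-3) = -0.11229 - 0.07278j   from Y*(Ω₁)=0.14254 + 0.30200j, Y(Ω₂)=-0.34061 + 0.21106j
  term(m=-2) = 0.00360 + 0.02551j   from Y*(Ω₁)=0.09383 - 0.02841j, Y(Ω₂)=-0.04024 + 0.25965j
  term(m=-1) = 0.04039 - 0.04649j   from Y*(Ω₁)=0.04756 + 0.32122j, Y(Ω₂)=-0.12339 - 0.14399j
  term(m=+0) = -0.01390 + 0.00000j   from Y*(Ω₁)=0.04554 + 0.00000j, Y(Ω₂)=-0.30532 + 0.00000j
  term(m=+1) = 0.04039 + 0.04649j   from Y*(Ω₁)=-0.04756 + 0.32122j, Y(Ω₂)=0.12339 - 0.14399j
  term(m=+2) = 0.00360 - 0.02551j   from Y*(Ω₁)=0.09383 + 0.02841j, Y(Ω₂)=-0.04024 - 0.25965j
  term(m=+3) = -0.11229 + 0.07278j   from Y*(Ω₁)=-0.14254 + 0.30200j, Y(Ω₂)=0.34061 + 0.21106j
  term(m=+4) = -0.07439 - 0.02143j   from Y*(Ω₁)=0.30056 + 0.20037j, Y(Ω₂)=-0.20426 + 0.06488j
Σ over m = -0.29930 + 0.00000j; ×(4π/9) → -0.41790 + 0.00000j. Real part: -0.417896

-0.417896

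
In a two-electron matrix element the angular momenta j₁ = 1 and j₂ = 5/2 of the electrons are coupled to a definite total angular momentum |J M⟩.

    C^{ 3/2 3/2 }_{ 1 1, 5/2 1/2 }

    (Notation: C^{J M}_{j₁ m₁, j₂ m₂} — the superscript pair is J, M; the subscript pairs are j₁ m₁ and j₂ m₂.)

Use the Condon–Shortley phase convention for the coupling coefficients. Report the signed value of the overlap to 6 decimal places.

√[4·2!0!3!/6! · 2!0!3!2!3!0!] = √(48/5)
  +(−1)^0/∏(0,2,0,3,0,0)! = 1/12  (running 1/12)
⟨..|..⟩ = √(48/5)·(1/12) = +0.258199

+0.258199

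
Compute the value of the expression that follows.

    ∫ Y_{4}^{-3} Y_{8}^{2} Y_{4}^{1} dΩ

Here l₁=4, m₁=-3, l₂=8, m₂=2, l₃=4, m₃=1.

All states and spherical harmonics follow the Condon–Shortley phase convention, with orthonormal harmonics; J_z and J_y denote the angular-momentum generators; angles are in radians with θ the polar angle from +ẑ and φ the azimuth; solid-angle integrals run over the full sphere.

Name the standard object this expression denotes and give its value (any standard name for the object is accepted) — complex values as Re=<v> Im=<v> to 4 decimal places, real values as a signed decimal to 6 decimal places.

This is a Gaunt coefficient — the integral of a triple product of spherical harmonics over the sphere.
Checks pass: Σm=0; 16 even; l₃=4∈[4,12].
(2·4+1)(2·8+1)(2·4+1) = 1377
Δ: 8! 0! 8! / 17! → 1/218790
sum: t=4:+1/331776 = 1/331776
3j²(4 8 4; 0 0 0) = Δ·Π!·Σ² = 490/21879  (sign +1)
sum: t=7:−1/3628800 = -1/3628800
3j²(4 8 4; -3 2 1) = Δ·Π!·Σ² = 8/2431  (sign +1)
combine: 4πI² = 1377·490/21879·8/2431 = 35280/347633
take √, sign +1: I = 0.08986671

Gaunt coefficient, +0.089867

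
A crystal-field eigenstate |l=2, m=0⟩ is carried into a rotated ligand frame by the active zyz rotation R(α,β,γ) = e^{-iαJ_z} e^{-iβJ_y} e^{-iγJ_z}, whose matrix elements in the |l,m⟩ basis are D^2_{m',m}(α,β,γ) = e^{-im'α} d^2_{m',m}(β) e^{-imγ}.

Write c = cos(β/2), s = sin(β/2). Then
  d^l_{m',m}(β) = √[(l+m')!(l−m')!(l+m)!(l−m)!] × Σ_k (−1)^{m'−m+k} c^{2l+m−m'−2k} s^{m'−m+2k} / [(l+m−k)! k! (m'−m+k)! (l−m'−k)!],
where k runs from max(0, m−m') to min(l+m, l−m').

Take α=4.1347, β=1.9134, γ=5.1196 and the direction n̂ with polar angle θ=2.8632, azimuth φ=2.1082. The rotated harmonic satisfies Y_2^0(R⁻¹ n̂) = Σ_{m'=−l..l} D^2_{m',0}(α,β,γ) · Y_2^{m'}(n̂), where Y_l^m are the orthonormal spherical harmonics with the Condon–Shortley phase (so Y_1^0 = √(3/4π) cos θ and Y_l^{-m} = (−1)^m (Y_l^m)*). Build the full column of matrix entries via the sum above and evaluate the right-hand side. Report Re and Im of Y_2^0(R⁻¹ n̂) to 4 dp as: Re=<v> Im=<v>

Need the full column D^2_{m',0} for m'=−2..2 at α=4.1347, β=1.9134, γ=5.1196.
cos(β/2)=0.576220, sin(β/2)=0.817294
d^2_{-2,0}: single k=2 term ⇒ +0.543262;  D = -0.219246+0.497057i
d^2_{-1,0}: k∈[1..2] ⇒ +0.383018 -0.770548 = -0.387530;  D = +0.211626+0.324644i
d^2_{0,0}: k∈[0..2] ⇒ +0.110244 -0.887144 +0.446184 = -0.330716;  D = -0.330716+0.000000i
d^2_{1,0}: k∈[0..1] ⇒ -0.383018 +0.770548 = +0.387530;  D = -0.211626+0.324644i
d^2_{2,0}: single k=0 term ⇒ +0.543262;  D = -0.219246-0.497057i
Y_2^{m'}(θ=2.8632,φ=2.1082) and Σ D·Y over m':
  (-0.2192+0.4971i)·(-0.0139+0.0257i)  (+0.2116+0.3246i)·(+0.1045+0.1754i)  (-0.3307+0.0000i)·(+0.5593+0.0000i)  (-0.2116+0.3246i)·(-0.1045+0.1754i)  (-0.2192-0.4971i)·(-0.0139-0.0257i)
Y_2^0(R⁻¹ n̂) = -0.274025+0.000000i

Re=-0.2740 Im=0.0000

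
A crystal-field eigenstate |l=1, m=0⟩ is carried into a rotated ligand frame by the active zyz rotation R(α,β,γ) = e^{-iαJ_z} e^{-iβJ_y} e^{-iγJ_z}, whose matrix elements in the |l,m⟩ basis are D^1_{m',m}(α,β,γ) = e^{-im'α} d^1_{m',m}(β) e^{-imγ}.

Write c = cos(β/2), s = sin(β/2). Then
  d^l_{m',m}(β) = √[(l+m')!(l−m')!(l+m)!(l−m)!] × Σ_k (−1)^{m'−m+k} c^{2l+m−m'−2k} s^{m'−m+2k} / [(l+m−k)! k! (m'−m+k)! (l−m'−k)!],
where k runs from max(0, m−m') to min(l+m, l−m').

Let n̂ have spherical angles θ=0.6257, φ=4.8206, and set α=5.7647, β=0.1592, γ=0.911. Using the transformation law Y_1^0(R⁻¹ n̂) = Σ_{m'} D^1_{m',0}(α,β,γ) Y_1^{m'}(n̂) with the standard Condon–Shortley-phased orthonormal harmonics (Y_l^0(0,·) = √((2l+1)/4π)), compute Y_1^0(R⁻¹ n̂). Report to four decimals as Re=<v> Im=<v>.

Re=0.4176 Im=0.0000

Need the full column D^1_{m',0} for m'=−1..1 at α=5.7647, β=0.1592, γ=0.9110.
cos(β/2)=0.996834, sin(β/2)=0.079516
d^1_{-1,0}: single k=1 term ⇒ +0.112096;  D = +0.097364-0.055551i
d^1_{0,0}: k∈[0..1] ⇒ +0.993677 -0.006323 = +0.987354;  D = +0.987354+0.000000i
d^1_{1,0}: single k=0 term ⇒ -0.112096;  D = -0.097364-0.055551i
Y_1^{m'}(θ=0.6257,φ=4.8206) and Σ D·Y over m':
  (+0.0974-0.0556i)·(+0.0219+0.2012i)  (+0.9874+0.0000i)·(+0.3960+0.0000i)  (-0.0974-0.0556i)·(-0.0219+0.2012i)
Y_1^0(R⁻¹ n̂) = +0.417635+0.000000i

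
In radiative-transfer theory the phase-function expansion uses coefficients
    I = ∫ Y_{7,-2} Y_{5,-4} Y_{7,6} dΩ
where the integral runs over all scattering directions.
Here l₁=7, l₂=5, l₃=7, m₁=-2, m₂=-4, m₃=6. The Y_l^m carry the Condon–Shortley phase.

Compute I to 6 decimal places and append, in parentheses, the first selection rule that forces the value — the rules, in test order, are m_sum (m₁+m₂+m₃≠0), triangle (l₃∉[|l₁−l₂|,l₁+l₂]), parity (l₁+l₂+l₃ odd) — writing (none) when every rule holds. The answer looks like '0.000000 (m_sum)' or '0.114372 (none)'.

L=19 odd ⇒ parity kills the (l;000) factor ⇒ I = 0

0.000000 (parity)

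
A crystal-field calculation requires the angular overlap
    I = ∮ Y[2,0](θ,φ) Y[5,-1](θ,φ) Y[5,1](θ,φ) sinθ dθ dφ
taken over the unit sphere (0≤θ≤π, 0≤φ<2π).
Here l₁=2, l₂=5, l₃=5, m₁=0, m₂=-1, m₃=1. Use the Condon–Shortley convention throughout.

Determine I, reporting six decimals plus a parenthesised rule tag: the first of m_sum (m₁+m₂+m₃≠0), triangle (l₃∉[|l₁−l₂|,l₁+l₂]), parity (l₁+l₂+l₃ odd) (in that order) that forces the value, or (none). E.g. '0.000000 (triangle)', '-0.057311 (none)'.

-0.145565 (none)

Rules hold: Σm=0, L=12 even, 3≤5≤7.
N = 5·11·11 = 605
Δ = 2!·2!·8!/13! = 1/38610
Racah Σ t=0..2: t=0:+1/2880 t=1:−1/576 t=2:+1/2880 = -1/960
⇒ 3j(2 5 5; 0 0 0)² = 10/429, sgn +1
Racah Σ t=0..2: t=0:+1/2304 t=1:−1/720 t=2:+1/5760 = -1/1280
⇒ 3j(2 5 5; 0 -1 1)² = 27/1430, sgn -1
4πI² = N·(3j₀)²·(3jₘ)² = 45/169
I = -1·√(0.266272/4π) = -0.14556534
No selection rule forces the value: the integral is nonzero (none).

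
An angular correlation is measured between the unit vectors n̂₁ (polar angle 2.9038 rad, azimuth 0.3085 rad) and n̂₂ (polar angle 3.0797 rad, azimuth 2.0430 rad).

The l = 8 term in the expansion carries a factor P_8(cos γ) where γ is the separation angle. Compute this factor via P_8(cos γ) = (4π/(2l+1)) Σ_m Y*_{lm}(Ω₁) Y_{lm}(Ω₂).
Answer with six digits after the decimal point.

Expand P_8 via completeness: Σ_{m} conj(Y_{8,m}) at Ω₁ times Y_{8,m} at Ω₂ —
  [-8]  conj(Y_{8,-8})(Ω₁) = (-0.000004, 0.000003) ; Y_{8,-8}(Ω₂) = (-0.000000, 0.000000) ; Δ = (0.000000, -0.000000)
  [-7]  conj(Y_{8,-7})(Ω₁) = (0.000045, -0.000067) ; Y_{8,-7}(Ω₂) = (0.000000, 0.000000) ; Δ = (0.000000, 0.000000)
  [-6]  conj(Y_{8,-6})(Ω₁) = (-0.000234, 0.000814) ; Y_{8,-6}(Ω₂) = (0.000000, 0.000000) ; Δ = (-0.000000, 0.000000)
  [-5]  conj(Y_{8,-5})(Ω₁) = (-0.000181, -0.006398) ; Y_{8,-5}(Ω₂) = (0.000006, -0.000006) ; Δ = (-0.000000, -0.000000)
  [-4]  conj(Y_{8,-4})(Ω₁) = (0.011851, 0.033845) ; Y_{8,-4}(Ω₂) = (-0.000061, -0.000186) ; Δ = (0.000006, -0.000004)
  [-3]  conj(Y_{8,-3})(Ω₁) = (-0.088317, -0.117317) ; Y_{8,-3}(Ω₂) = (-0.003221, -0.000501) ; Δ = (0.000226, 0.000422)
  [-2]  conj(Y_{8,-2})(Ω₁) = (0.337060, 0.239107) ; Y_{8,-2}(Ω₂) = (-0.022665, 0.031322) ; Δ = (-0.015129, 0.005138)
  [-1]  conj(Y_{8,-1})(Ω₁) = (-0.640811, -0.204210) ; Y_{8,-1}(Ω₂) = (0.134228, 0.262809) ; Δ = (-0.032346, -0.195822)
  [+0]  conj(Y_{8,0})(Ω₁) = (0.246560, -0.000000) ; Y_{8,0}(Ω₂) = (1.084267, 0.000000) ; Δ = (0.267337, 0.000000)
  [+1]  conj(Y_{8,1})(Ω₁) = (0.640811, -0.204210) ; Y_{8,1}(Ω₂) = (-0.134228, 0.262809) ; Δ = (-0.032346, 0.195822)
  [+2]  conj(Y_{8,2})(Ω₁) = (0.337060, -0.239107) ; Y_{8,2}(Ω₂) = (-0.022665, -0.031322) ; Δ = (-0.015129, -0.005138)
  [+3]  conj(Y_{8,3})(Ω₁) = (0.088317, -0.117317) ; Y_{8,3}(Ω₂) = (0.003221, -0.000501) ; Δ = (0.000226, -0.000422)
  [+4]  conj(Y_{8,4})(Ω₁) = (0.011851, -0.033845) ; Y_{8,4}(Ω₂) = (-0.000061, 0.000186) ; Δ = (0.000006, 0.000004)
  [+5]  conj(Y_{8,5})(Ω₁) = (0.000181, -0.006398) ; Y_{8,5}(Ω₂) = (-0.000006, -0.000006) ; Δ = (-0.000000, 0.000000)
  [+6]  conj(Y_{8,6})(Ω₁) = (-0.000234, -0.000814) ; Y_{8,6}(Ω₂) = (0.000000, -0.000000) ; Δ = (-0.000000, -0.000000)
  [+7]  conj(Y_{8,7})(Ω₁) = (-0.000045, -0.000067) ; Y_{8,7}(Ω₂) = (-0.000000, 0.000000) ; Δ = (0.000000, -0.000000)
  [+8]  conj(Y_{8,8})(Ω₁) = (-0.000004, -0.000003) ; Y_{8,8}(Ω₂) = (-0.000000, -0.000000) ; Δ = (0.000000, 0.000000)
Accumulated sum (0.172849, 0.000000); after 4π/(2l+1) scaling, (0.127770, 0.000000) ⇒ P_8 = 0.127770

0.127770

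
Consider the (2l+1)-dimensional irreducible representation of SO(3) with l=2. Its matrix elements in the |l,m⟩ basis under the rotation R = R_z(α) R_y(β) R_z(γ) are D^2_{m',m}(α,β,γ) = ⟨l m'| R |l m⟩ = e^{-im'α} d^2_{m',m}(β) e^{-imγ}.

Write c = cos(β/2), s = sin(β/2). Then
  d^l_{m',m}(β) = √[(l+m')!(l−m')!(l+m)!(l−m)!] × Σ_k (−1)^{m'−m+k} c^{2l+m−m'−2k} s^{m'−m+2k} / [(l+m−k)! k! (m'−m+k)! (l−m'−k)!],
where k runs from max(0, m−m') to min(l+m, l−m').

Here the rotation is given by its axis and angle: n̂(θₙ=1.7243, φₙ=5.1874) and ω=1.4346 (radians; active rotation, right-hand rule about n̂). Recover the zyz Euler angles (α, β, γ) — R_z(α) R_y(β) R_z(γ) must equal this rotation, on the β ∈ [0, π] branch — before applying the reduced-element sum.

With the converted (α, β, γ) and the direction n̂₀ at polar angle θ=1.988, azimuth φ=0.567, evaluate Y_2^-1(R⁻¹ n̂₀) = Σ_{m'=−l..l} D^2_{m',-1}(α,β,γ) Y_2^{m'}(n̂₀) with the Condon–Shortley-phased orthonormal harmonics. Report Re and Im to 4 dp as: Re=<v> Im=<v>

Axis–angle → zyz. n̂ = (sinθₙcosφₙ, sinθₙsinφₙ, cosθₙ) = (+0.451970, -0.878831, -0.152902), ω = 1.4346.
R = I cosω + sinω [n̂]ₓ + (1−cosω) n̂n̂ᵀ gives
  R = [+0.312317, -0.191789, -0.930417; -0.494760, +0.803254, -0.331655; +0.810969, +0.563915, +0.155980]
β = atan2(√(R₁₃²+R₂₃²), R₃₃) = 1.414177; α = atan2(R₂₃, R₁₃) mod 2π = 3.484010; γ = atan2(R₃₂, −R₃₁) mod 2π = 2.533988
Need the full column D^2_{m',-1} for m'=−2..2 at α=3.4840, β=1.4142, γ=2.5340.
cos(β/2)=0.760257, sin(β/2)=0.649623
d^2_{-2,-1}: single k=1 term ⇒ +0.570916;  D = -0.569214-0.044048i
d^2_{-1,-1}: k∈[0..1] ⇒ +0.334073 -0.731753 = -0.397680;  D = -0.383778+0.104228i
d^2_{0,-1}: k∈[0..1] ⇒ -0.699226 +0.510528 = -0.188698;  D = +0.154924-0.107728i
d^2_{1,-1}: k∈[0..1] ⇒ +0.731753 -0.178092 = +0.553660;  D = +0.322045-0.450363i
d^2_{2,-1}: single k=0 term ⇒ -0.416845;  D = +0.114539-0.400799i
Y_2^{m'}(θ=1.988,φ=0.567) and Σ D·Y over m':
  (-0.5692-0.0440i)·(+0.1366-0.2925i)  (-0.3838+0.1042i)·(-0.2414+0.1537i)  (+0.1549-0.1077i)·(-0.1600+0.0000i)  (+0.3220-0.4504i)·(+0.2414+0.1537i)  (+0.1145-0.4008i)·(+0.1366+0.2925i)
Y_2^-1(R⁻¹ n̂) = +0.241067+0.013138i

Re=0.2411 Im=0.0131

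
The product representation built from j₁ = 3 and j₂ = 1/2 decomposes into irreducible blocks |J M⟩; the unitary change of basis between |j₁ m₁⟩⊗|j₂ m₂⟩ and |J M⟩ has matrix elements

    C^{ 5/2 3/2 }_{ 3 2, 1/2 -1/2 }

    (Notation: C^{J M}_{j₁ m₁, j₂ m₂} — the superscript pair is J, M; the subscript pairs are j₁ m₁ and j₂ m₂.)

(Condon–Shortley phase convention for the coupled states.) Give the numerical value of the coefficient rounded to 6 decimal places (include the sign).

j₁+j₂−J=1  J+j₁−j₂=5  J−j₁+j₂=0  j₁+j₂+J+1=7
(j₁±m₁, j₂±m₂, J±M) = (5,1,0,1,4,1)
P² = 2880/7
sum k=0..0:
  [0] +1/24 = 1/24
S = 1/24
C² = P²·S² = 5/7 ; C = +0.845154

+0.845154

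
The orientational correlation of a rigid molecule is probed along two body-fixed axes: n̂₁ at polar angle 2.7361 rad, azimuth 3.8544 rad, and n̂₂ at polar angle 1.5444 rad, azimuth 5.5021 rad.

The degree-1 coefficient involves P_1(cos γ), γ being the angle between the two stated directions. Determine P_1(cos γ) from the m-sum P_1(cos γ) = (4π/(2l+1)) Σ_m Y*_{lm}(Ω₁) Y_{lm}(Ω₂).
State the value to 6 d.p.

-0.054549

Term-by-term m-sum for l=1 (normalisation 4π/3 = 4.188790):
  [-1]  conj(Y_{1,-1})(Ω₁) = -0.103106-0.089127i ; Y_{1,-1}(Ω₂) = +0.245267+0.243161i ; Δ = -0.003616-0.046931i
  [+0]  conj(Y_{1,0})(Ω₁) = -0.448981-0.000000i ; Y_{1,0}(Ω₂) = +0.012896+0.000000i ; Δ = -0.005790-0.000000i
  [+1]  conj(Y_{1,1})(Ω₁) = +0.103106-0.089127i ; Y_{1,1}(Ω₂) = -0.245267+0.243161i ; Δ = -0.003616+0.046931i
Σ over m = -0.013023+0.000000i; ×(4π/3) → -0.054549+0.000000i. Real part: -0.054549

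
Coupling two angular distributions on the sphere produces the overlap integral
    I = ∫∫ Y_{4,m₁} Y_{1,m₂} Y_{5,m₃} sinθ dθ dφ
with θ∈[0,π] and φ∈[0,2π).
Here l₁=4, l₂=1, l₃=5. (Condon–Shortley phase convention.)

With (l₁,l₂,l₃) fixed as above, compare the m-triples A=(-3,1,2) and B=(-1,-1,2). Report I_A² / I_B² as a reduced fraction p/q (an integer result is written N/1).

1/7

l's match ⇒ only the (l;m) 3-j factors differ between A and B.
A: triangle coeff Δ(4,1,5) = 1/495; Σ_t [0,0]: t=0:+1/10080 = 1/10080; (3j)²=1/165 [(4 1 5; -3 1 2)], sign=-1
B: triangle coeff Δ(4,1,5) = 1/495; Σ_t [0,0]: t=0:+1/1440 = 1/1440; (3j)²=7/165 [(4 1 5; -1 -1 2)], sign=-1
I_A²/I_B² = (1/165)/(7/165) = 1/7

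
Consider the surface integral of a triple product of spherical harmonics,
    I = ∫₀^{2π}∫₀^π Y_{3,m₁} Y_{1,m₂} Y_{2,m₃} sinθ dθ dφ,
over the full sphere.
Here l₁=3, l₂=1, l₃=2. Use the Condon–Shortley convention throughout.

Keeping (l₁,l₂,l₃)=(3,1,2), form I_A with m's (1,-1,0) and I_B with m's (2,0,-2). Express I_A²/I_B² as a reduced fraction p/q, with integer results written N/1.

l's match ⇒ only the (l;m) 3-j factors differ between A and B.
A: triangle coeff Δ(3,1,2) = 1/105; Σ_t [0,0]: t=0:+1/8 = 1/8; (3j)²=2/35 [(3 1 2; 1 -1 0)], sign=+1
B: triangle coeff Δ(3,1,2) = 1/105; Σ_t [1,1]: t=1:−1/24 = -1/24; (3j)²=1/21 [(3 1 2; 2 0 -2)], sign=-1
I_A²/I_B² = (2/35)/(1/21) = 6/5

6/5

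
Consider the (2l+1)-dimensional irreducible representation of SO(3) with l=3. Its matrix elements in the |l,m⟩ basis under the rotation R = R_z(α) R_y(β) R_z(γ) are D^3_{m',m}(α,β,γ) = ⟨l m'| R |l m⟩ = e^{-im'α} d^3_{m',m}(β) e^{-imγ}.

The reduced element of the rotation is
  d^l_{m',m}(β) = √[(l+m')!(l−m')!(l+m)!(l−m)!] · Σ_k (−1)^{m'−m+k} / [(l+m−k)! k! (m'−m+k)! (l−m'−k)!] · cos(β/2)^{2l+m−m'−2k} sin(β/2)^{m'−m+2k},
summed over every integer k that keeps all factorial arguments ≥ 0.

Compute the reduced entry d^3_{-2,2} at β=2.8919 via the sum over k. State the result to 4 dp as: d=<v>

d=-0.8791

d^3_{-2,2}(β=2.8919) via the finite sum:
Half-angle: c=0.124522, s=0.992217. N=√(1·120·120·1)=120.000000
k∈{4,5} keeps every argument non-negative
  k=4: (−1)^0·120.0000/(24)·0.1245^2·0.9922^4 = +0.075143
  k=5: (−1)^1·120.0000/(120)·0.1245^0·0.9922^6 = -0.954200
d^3_{-2,2}(2.8919) = +0.075143 -0.954200 = -0.879057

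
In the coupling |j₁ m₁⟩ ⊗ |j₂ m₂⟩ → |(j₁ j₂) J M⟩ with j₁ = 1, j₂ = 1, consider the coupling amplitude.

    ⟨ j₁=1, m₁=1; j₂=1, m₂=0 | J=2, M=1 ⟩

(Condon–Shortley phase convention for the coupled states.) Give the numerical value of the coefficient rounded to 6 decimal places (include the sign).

+√(1/2) ≈ +0.707107

√[5·0!2!2!/5! · 2!0!1!1!3!1!] = √(2)
  +(−1)^0/∏(0,0,0,1,2,1)! = 1/2  (running 1/2)
⟨..|..⟩ = √(2)·(1/2) = +0.707107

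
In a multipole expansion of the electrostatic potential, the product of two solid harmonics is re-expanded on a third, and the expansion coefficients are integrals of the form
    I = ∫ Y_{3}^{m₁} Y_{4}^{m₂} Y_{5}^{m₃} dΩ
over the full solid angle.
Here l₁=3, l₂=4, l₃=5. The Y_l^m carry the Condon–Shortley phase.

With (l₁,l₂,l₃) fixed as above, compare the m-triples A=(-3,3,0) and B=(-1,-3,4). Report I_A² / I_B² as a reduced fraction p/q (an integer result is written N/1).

Same 3,4,5: normalisation and zero-m 3j drop out of the ratio.
A: Δ: 2! 4! 6! / 13! → 1/180180; sum: t=2:+1/5760 = 1/5760; 3j²(3 4 5; -3 3 0) = Δ·Π!·Σ² = 5/572  (sign -1)
B: Δ: 2! 4! 6! / 13! → 1/180180; sum: t=0:+1/5760 t=1:−1/4320 = -1/17280; 3j²(3 4 5; -1 -3 4) = Δ·Π!·Σ² = 7/4290  (sign +1)
I_A²/I_B² = (5/572)/(7/4290) = 75/14

75/14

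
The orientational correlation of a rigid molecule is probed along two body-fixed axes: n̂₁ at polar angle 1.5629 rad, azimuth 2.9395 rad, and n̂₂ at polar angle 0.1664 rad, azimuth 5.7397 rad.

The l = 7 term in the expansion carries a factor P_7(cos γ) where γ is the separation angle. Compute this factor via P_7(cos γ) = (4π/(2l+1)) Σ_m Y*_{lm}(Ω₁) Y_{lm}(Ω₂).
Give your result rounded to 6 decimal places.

Expand P_7 via completeness: Σ_{m} conj(Y_{7,m}) at Ω₁ times Y_{7,m} at Ω₂ —
  term(m=-7) = +0.000001-0.000001i   from Y*(Ω₁)=-0.077746+0.493848i, Y(Ω₂)=-0.000001-0.000001i
  term(m=-6) = -0.000000+0.000000i   from Y*(Ω₁)=+0.005179-0.013833i, Y(Ω₂)=-0.000038-0.000005i
  term(m=-5) = -0.000027+0.000193i   from Y*(Ω₁)=+0.194823-0.310517i, Y(Ω₂)=-0.000485+0.000219i
  term(m=-4) = -0.000019-0.000089i   from Y*(Ω₁)=-0.012002+0.012567i, Y(Ω₂)=-0.002980+0.004326i
  term(m=-3) = -0.006415-0.010543i   from Y*(Ω₁)=-0.272347+0.188844i, Y(Ω₂)=-0.002220+0.037171i
  term(m=-2) = +0.002633+0.002141i   from Y*(Ω₁)=+0.017030-0.007284i, Y(Ω₂)=+0.085221+0.162176i
  term(m=-1) = +0.167614+0.059554i   from Y*(Ω₁)=+0.312335-0.063994i, Y(Ω₂)=+0.477535+0.288515i
  term(m=+0) = -0.013352-0.000000i   from Y*(Ω₁)=-0.018861-0.000000i, Y(Ω₂)=+0.707916+0.000000i
  term(m=+1) = +0.167614-0.059554i   from Y*(Ω₁)=-0.312335-0.063994i, Y(Ω₂)=-0.477535+0.288515i
  term(m=+2) = +0.002633-0.002141i   from Y*(Ω₁)=+0.017030+0.007284i, Y(Ω₂)=+0.085221-0.162176i
  term(m=+3) = -0.006415+0.010543i   from Y*(Ω₁)=+0.272347+0.188844i, Y(Ω₂)=+0.002220+0.037171i
  term(m=+4) = -0.000019+0.000089i   from Y*(Ω₁)=-0.012002-0.012567i, Y(Ω₂)=-0.002980-0.004326i
  term(m=+5) = -0.000027-0.000193i   from Y*(Ω₁)=-0.194823-0.310517i, Y(Ω₂)=+0.000485+0.000219i
  term(m=+6) = -0.000000-0.000000i   from Y*(Ω₁)=+0.005179+0.013833i, Y(Ω₂)=-0.000038+0.000005i
  term(m=+7) = +0.000001+0.000001i   from Y*(Ω₁)=+0.077746+0.493848i, Y(Ω₂)=+0.000001-0.000001i
Accumulated sum +0.314221+0.000000i; after 4π/(2l+1) scaling, +0.263242+0.000000i ⇒ P_7 = 0.263242

0.263242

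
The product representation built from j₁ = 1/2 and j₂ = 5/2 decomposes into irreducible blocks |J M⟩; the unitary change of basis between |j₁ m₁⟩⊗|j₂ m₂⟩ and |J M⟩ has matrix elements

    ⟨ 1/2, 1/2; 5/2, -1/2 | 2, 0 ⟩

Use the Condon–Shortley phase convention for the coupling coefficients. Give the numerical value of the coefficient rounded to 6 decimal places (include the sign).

triangle: 1!·0!·4!/6! = 24/720
(j±m)!: 1!·0!·2!·3!·2!·2! = 48
prefactor² = (2J+1)·Δ·N² = 8
  k=0: +1/(0!·1!·0!·2!·0!·2!) = 1/4
Σ = 1/4  ⇒  CG² = 8·(1/4)² = 1/2
CG = +√(1/2) = +0.707107

+√(1/2) ≈ +0.707107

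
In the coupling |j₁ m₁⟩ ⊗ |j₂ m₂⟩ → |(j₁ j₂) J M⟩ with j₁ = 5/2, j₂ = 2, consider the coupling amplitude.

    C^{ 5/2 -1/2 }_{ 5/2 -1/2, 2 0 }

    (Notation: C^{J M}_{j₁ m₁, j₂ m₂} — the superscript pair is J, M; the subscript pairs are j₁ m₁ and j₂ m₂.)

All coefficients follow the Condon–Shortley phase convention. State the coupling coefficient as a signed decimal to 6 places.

triangle: 2!*3!*2!/8! = 24/40320
(j±m)!: 2!*3!*2!*2!*2!*3! = 576
prefactor² = (2J+1)*Δ*N² = 72/35
  k=0: +1/(0!*2!*3!*2!*0!*0!) = 1/24
  k=1: −1/(1!*1!*2!*1!*1!*1!) = -1/2
  k=2: +1/(2!*0!*1!*0!*2!*2!) = 1/8
Σ = -1/3  ⇒  CG² = 72/35*(-1/3)² = 8/35
CG = −√(8/35) = -0.478091

−√(8/35) = -0.478091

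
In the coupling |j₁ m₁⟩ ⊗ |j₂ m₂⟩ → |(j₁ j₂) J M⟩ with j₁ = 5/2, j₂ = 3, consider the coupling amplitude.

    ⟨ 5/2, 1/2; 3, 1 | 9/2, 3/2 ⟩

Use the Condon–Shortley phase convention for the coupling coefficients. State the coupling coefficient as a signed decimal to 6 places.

−√(5/231) = -0.147122

√[10·1!4!5!/11! · 3!2!4!2!6!3!] = √(138240/77)
  +(−1)^0/∏(0,1,2,4,2,1)! = 1/96  (running 1/96)
  +(−1)^1/∏(1,0,1,3,3,2)! = -1/72  (running -1/288)
⟨..|..⟩ = √(138240/77)·(-1/288) = -0.147122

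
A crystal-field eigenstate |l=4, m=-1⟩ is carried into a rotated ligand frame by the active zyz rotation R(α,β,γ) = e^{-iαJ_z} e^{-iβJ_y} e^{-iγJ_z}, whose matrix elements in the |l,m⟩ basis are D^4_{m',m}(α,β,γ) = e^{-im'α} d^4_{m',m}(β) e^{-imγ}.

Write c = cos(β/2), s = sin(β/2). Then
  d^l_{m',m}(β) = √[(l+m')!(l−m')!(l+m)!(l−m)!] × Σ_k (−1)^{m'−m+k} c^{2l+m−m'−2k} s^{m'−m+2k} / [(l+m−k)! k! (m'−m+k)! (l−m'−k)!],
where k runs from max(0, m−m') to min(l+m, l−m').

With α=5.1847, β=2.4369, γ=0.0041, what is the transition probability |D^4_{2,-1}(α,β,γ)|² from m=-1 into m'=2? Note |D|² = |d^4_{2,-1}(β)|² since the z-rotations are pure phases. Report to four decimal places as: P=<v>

Split into d^4_{2,-1}(β=2.4369) × two z-phases.
With c≡cos(β/2)=0.345101 and s≡sin(β/2)=0.938566, N=[720·2·6·120]^{1/2}=1018.233765
k∈{0,1,2} keeps every argument non-negative
  k=0: (−1)^3·1018.2338/(72)·0.3451^5·0.9386^3 = -0.057232
  k=1: (−1)^4·1018.2338/(48)·0.3451^3·0.9386^5 = +0.634991
  k=2: (−1)^5·1018.2338/(240)·0.3451^1·0.9386^7 = -0.939366
d^4_{2,-1}(2.4369) = -0.057232 +0.634991 -0.939366 = -0.361607
|D^4_{2,-1}|² = |d^4_{2,-1}(β)|² = (-0.361607)² = 0.130759 (the z-rotation phases have unit modulus)

P=0.1308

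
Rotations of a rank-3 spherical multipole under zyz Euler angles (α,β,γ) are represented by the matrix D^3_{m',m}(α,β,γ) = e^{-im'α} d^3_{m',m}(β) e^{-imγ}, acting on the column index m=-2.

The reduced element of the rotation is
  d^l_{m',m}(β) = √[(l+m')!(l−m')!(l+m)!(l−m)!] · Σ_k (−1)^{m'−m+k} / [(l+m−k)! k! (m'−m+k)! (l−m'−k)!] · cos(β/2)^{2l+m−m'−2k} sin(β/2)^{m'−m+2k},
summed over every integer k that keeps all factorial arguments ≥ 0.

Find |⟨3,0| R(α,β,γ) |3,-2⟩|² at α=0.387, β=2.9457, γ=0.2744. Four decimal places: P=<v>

Split into d^3_{0,-2}(β=2.9457) × two z-phases.
Half-angle: c=0.097790, s=0.995207. N=√(6·6·1·120)=65.726707
Admissible k: 0..1 (factorial args all ≥0)
  k=0: (−1)^2·65.7267/(12)·0.0978^4·0.9952^2 = +0.000496
  k=1: (−1)^3·65.7267/(12)·0.0978^2·0.9952^4 = -0.051381
d^3_{0,-2}(2.9457) = +0.000496 -0.051381 = -0.050885
|D^3_{0,-2}|² = |d^3_{0,-2}(β)|² = (-0.050885)² = 0.002589 (the z-rotation phases have unit modulus)

P=0.0026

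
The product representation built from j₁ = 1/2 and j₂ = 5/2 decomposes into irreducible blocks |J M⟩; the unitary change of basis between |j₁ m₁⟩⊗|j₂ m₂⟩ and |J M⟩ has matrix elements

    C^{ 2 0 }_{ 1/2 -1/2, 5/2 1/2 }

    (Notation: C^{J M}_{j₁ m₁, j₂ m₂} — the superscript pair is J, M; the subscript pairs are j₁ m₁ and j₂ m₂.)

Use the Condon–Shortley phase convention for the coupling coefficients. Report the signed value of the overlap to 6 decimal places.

−√(1/2) = -0.707107

triangle: 1!*0!*4!/6! = 24/720
(j±m)!: 0!*1!*3!*2!*2!*2! = 48
prefactor² = (2J+1)*Δ*N² = 8
  k=1: −1/(1!*0!*0!*2!*0!*2!) = -1/4
Σ = -1/4  ⇒  CG² = 8*(-1/4)² = 1/2
CG = −√(1/2) = -0.707107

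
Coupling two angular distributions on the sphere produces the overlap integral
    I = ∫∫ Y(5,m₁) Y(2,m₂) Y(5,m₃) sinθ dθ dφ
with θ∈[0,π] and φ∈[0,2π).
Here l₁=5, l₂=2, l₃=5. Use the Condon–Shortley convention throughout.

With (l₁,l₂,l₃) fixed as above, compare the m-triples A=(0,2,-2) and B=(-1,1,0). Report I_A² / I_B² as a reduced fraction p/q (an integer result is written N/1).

Same 5,2,5: normalisation and zero-m 3j drop out of the ratio.
A: Δ: 2! 8! 2! / 13! → 1/38610; sum: t=2:+1/2880 = 1/2880; 3j²(5 2 5; 0 2 -2) = Δ·Π!·Σ² = 14/429  (sign -1)
B: Δ: 2! 8! 2! / 13! → 1/38610; sum: t=1:−1/1440 t=2:+1/1152 = 1/5760; 3j²(5 2 5; -1 1 0) = Δ·Π!·Σ² = 1/858  (sign -1)
I_A²/I_B² = (14/429)/(1/858) = 28/1

28/1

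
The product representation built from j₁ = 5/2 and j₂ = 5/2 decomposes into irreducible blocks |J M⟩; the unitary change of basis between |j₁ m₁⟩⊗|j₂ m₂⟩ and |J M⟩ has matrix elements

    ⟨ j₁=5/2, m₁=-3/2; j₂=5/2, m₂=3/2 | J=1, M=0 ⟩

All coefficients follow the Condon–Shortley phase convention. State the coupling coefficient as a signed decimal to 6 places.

−√(9/70) ≈ -0.358569

triangle: 4!·1!·1!/7! = 24/5040
(j±m)!: 1!·4!·4!·1!·1!·1! = 576
prefactor² = (2J+1)·Δ·N² = 288/35
  k=3: −1/(3!·1!·1!·1!·0!·0!) = -1/6
  k=4: +1/(4!·0!·0!·0!·1!·1!) = 1/24
Σ = -1/8  ⇒  CG² = 288/35·(-1/8)² = 9/70
CG = −√(9/70) = -0.358569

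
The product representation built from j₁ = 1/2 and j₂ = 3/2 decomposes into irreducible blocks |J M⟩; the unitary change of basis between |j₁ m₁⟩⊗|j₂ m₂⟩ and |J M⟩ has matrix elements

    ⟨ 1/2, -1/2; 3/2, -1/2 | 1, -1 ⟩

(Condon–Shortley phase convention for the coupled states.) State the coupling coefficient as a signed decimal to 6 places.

-0.500000

j₁+j₂−J=1  J+j₁−j₂=0  J−j₁+j₂=2  j₁+j₂+J+1=4
(j₁±m₁, j₂±m₂, J±M) = (0,1,1,2,0,2)
P² = 1
sum k=1..1:
  [1] −1/2 = -1/2
S = -1/2
C² = P²·S² = 1/4 ; C = -0.500000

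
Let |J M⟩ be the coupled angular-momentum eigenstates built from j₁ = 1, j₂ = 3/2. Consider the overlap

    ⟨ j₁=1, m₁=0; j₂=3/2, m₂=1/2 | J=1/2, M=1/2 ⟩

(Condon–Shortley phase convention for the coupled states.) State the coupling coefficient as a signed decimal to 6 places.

triangle: 2!*0!*1!/4! = 2/24
(j±m)!: 1!*1!*2!*1!*1!*0! = 2
prefactor² = (2J+1)*Δ*N² = 1/3
  k=1: −1/(1!*1!*0!*1!*0!*0!) = -1
Σ = -1  ⇒  CG² = 1/3*(-1)² = 1/3
CG = −√(1/3) = -0.577350

−√(1/3) ≈ -0.577350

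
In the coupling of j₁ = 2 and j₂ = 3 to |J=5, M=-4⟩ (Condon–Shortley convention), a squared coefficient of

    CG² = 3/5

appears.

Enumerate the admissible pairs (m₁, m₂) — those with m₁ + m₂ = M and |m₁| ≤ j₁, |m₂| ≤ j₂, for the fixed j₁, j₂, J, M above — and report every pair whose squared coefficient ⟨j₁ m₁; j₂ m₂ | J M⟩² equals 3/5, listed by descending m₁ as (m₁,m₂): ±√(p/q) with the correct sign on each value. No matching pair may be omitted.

Admissible pairs with m₁+m₂ = M = -4: (-2,-2), (-1,-3)
  (m₁,m₂)=(-1,-3): CG² = 2/5, CG = +√(2/5)
  (m₁,m₂)=(-2,-2): CG² = 3/5, CG = +√(3/5)   ← matches the target
Pairs with CG² = 3/5: (-2,-2): +√(3/5)

(-2,-2): +√(3/5)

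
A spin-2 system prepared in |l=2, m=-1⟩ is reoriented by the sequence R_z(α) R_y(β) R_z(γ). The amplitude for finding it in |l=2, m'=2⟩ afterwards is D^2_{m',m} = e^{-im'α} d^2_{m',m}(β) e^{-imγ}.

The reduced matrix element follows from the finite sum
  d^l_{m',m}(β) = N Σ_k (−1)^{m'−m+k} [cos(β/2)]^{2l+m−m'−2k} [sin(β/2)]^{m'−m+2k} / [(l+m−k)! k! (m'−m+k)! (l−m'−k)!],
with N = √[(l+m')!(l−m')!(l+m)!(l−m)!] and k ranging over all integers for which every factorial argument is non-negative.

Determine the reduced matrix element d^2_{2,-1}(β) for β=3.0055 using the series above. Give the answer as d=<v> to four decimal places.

d=-0.1350

d^2_{2,-1}(β=3.0055) via the finite sum:
Half-angle: c=0.067994, s=0.997686. N=√(24·1·1·6)=12.000000
The bounds max(0,m−m')=0 and min(l+m,l−m')=0 give 1 term
  k=0: (−1)^3·12.0000/(6)·0.0680^1·0.9977^3 = -0.135046
d^2_{2,-1}(3.0055) = -0.135046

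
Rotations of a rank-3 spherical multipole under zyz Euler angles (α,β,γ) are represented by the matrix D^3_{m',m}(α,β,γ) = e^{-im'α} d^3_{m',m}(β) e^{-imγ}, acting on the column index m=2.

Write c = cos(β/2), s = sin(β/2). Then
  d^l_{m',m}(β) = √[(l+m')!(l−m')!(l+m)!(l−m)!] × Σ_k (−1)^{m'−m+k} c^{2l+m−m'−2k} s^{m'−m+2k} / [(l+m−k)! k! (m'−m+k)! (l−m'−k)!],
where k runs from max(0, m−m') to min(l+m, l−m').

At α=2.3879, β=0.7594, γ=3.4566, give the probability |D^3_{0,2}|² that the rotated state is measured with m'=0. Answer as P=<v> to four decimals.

D^3_{0,2}(2.3879,0.7594,3.4566) = e^{-i·0·2.3879}·d^3_{0,2}(0.7594)·e^{-i·2·3.4566}. Compute d first:
Half-angle: c=0.928776, s=0.370642. N=√(6·6·120·1)=65.726707
k: max(0,(2)−(0))=2 … min(3+(2),3−(0))=3
  k=2: (−1)^0·65.7267/(12)·0.9288^4·0.3706^2 = +0.559904
  k=3: (−1)^1·65.7267/(12)·0.9288^2·0.3706^4 = -0.089166
d^3_{0,2}(0.7594) = +0.559904 -0.089166 = +0.470737
|D^3_{0,2}|² = |d^3_{0,2}(β)|² = (+0.470737)² = 0.221594 (the z-rotation phases have unit modulus)

P=0.2216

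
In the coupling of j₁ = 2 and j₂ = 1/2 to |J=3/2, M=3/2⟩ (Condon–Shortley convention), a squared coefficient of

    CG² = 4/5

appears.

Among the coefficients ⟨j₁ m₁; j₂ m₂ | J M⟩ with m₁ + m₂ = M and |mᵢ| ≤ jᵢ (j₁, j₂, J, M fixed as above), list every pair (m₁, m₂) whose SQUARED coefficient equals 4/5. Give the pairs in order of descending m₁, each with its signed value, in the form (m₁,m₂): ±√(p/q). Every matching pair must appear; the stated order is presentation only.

(2,-1/2): +√(4/5)

Admissible pairs with m₁+m₂ = M = 3/2: (1,1/2), (2,-1/2)
  (m₁,m₂)=(2,-1/2): CG² = 4/5, CG = +√(4/5)   ← matches the target
  (m₁,m₂)=(1,1/2): CG² = 1/5, CG = −√(1/5)
Pairs with CG² = 4/5: (2,-1/2): +√(4/5)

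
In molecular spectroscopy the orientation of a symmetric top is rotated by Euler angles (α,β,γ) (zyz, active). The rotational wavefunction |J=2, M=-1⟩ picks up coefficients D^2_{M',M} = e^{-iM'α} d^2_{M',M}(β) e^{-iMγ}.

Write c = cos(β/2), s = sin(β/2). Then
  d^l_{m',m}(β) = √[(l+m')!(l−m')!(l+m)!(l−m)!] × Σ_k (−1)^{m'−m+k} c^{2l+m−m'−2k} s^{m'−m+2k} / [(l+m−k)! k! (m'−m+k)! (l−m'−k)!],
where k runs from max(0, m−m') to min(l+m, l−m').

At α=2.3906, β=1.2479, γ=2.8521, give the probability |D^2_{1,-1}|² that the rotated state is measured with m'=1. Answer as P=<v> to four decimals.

First d^2_{1,-1}(β=1.2479), then the phase factors e^{-i(1)α} and e^{-i(-1)γ}:
c=cos(1.247900/2)=0.811577, s=sin(1.247900/2)=0.584245; N=√[6·1·1·6]=6.000000
k: max(0,(-1)−(1))=0 … min(2+(-1),2−(1))=1
  k=0: (−1)^2·6.0000/(2)·0.8116^2·0.5842^2 = +0.674484
  k=1: (−1)^3·6.0000/(6)·0.8116^0·0.5842^4 = -0.116515
d^2_{1,-1}(1.2479) = +0.674484 -0.116515 = +0.557969
|D^2_{1,-1}|² = |d^2_{1,-1}(β)|² = (+0.557969)² = 0.311329 (the z-rotation phases have unit modulus)

P=0.3113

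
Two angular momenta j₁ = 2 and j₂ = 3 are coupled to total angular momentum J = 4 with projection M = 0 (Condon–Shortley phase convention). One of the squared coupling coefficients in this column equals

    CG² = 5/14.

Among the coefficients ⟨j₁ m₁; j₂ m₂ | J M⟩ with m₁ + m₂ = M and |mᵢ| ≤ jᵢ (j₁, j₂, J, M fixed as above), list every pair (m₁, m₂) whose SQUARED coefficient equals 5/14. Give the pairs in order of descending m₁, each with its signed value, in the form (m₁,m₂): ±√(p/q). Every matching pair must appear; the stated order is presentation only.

Admissible pairs with m₁+m₂ = M = 0: (-2,2), (-1,1), (0,0), (1,-1), (2,-2)
  (m₁,m₂)=(2,-2): CG² = 1/7, CG = +√(1/7)
  (m₁,m₂)=(1,-1): CG² = 5/14, CG = +√(5/14)   ← matches the target
  (m₁,m₂)=(0,0): CG² = 0/1, CG = 0
  (m₁,m₂)=(-1,1): CG² = 5/14, CG = −√(5/14)   ← matches the target
  (m₁,m₂)=(-2,2): CG² = 1/7, CG = −√(1/7)
Pairs with CG² = 5/14: (1,-1): +√(5/14); (-1,1): −√(5/14)

(1,-1): +√(5/14); (-1,1): −√(5/14)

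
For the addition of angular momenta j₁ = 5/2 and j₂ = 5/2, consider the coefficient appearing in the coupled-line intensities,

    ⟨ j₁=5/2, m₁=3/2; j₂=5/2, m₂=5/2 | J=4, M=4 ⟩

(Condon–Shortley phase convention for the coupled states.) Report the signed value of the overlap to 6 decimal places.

j₁+j₂−J=1  J+j₁−j₂=4  J−j₁+j₂=4  j₁+j₂+J+1=10
(j₁±m₁, j₂±m₂, J±M) = (4,1,5,0,8,0)
P² = 165888
sum k=1..1:
  [1] −1/576 = -1/576
S = -1/576
C² = P²·S² = 1/2 ; C = -0.707107

−√(1/2) = -0.707107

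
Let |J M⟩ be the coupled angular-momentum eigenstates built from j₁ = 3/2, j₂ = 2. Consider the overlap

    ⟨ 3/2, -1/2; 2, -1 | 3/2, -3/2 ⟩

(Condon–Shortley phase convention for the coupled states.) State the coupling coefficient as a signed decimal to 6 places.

−√(2/5) ≈ -0.632456

j₁+j₂−J=2  J+j₁−j₂=1  J−j₁+j₂=2  j₁+j₂+J+1=6
(j₁±m₁, j₂±m₂, J±M) = (1,2,1,3,0,3)
P² = 8/5
sum k=1..1:
  [1] −1/2 = -1/2
S = -1/2
C² = P²·S² = 2/5 ; C = -0.632456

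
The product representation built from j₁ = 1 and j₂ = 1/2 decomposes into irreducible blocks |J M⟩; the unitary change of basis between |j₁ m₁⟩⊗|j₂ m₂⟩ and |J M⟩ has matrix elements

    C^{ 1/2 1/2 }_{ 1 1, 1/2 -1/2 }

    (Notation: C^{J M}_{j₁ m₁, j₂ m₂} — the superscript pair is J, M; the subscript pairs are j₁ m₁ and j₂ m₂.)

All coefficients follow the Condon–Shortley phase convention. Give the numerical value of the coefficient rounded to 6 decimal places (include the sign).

√[2·1!1!0!/3! · 2!0!0!1!1!0!] = √(2/3)
  +(−1)^0/∏(0,1,0,0,1,0)! = 1  (running 1)
⟨..|..⟩ = √(2/3)·(1) = +0.816497

+0.816497  (= +√(2/3))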